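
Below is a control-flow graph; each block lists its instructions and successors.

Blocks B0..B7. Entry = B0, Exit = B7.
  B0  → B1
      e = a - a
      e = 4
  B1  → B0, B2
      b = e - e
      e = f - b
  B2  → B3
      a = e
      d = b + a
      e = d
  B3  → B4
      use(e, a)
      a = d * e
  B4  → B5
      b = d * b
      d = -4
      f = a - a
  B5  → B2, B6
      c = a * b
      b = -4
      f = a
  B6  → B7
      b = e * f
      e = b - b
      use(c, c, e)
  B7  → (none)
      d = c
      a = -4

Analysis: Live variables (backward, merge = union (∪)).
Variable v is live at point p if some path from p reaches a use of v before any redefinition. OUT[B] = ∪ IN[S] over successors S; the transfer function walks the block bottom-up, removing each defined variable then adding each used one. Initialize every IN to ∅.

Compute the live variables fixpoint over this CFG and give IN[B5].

Fixpoint table:
  B0: | IN={a, f} | OUT={a, e, f}
  B1: | IN={a, e, f} | OUT={a, b, e, f}
  B2: | IN={b, e} | OUT={a, b, d, e}
  B3: | IN={a, b, d, e} | OUT={a, b, d, e}
  B4: | IN={a, b, d, e} | OUT={a, b, e}
  B5: | IN={a, b, e} | OUT={b, c, e, f}
  B6: | IN={c, e, f} | OUT={c}
  B7: | IN={c} | OUT={}

Merge at B5: OUT[B5] = IN[B2] ⊔ IN[B6] = {b, c, e, f}
Applying B5's transfer function to that OUT value gives IN[B5] (row B5 above).

Answer: {a, b, e}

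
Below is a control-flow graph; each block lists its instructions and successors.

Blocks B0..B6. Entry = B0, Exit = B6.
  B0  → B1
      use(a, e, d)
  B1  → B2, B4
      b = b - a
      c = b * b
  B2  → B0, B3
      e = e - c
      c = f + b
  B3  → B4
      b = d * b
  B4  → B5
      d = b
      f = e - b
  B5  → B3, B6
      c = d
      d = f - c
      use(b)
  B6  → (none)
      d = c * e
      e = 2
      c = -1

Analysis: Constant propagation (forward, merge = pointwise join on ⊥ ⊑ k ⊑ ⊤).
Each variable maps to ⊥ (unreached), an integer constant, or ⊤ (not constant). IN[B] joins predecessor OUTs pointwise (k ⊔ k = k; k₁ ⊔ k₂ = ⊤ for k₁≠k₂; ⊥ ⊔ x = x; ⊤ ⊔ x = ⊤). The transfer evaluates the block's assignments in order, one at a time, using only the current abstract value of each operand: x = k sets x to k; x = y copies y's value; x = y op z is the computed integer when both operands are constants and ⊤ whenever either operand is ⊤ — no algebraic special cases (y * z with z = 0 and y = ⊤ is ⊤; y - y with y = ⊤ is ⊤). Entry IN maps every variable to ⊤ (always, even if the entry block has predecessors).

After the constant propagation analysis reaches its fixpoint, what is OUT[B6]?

Converged values:
  B0: | IN=(all ⊤) | OUT=(all ⊤)
  B1: | IN=(all ⊤) | OUT=(all ⊤)
  B2: | IN=(all ⊤) | OUT=(all ⊤)
  B3: | IN=(all ⊤) | OUT=(all ⊤)
  B4: | IN=(all ⊤) | OUT=(all ⊤)
  B5: | IN=(all ⊤) | OUT=(all ⊤)
  B6: | IN=(all ⊤) | OUT={c:-1, e:2; rest ⊤}

Merge at B6: IN[B6] = OUT[B5] = {a: ⊤, b: ⊤, c: ⊤, d: ⊤, e: ⊤, f: ⊤}
Applying B6's transfer function to that IN value gives OUT[B6] (row B6 above).

Answer: {a: ⊤, b: ⊤, c: -1, d: ⊤, e: 2, f: ⊤}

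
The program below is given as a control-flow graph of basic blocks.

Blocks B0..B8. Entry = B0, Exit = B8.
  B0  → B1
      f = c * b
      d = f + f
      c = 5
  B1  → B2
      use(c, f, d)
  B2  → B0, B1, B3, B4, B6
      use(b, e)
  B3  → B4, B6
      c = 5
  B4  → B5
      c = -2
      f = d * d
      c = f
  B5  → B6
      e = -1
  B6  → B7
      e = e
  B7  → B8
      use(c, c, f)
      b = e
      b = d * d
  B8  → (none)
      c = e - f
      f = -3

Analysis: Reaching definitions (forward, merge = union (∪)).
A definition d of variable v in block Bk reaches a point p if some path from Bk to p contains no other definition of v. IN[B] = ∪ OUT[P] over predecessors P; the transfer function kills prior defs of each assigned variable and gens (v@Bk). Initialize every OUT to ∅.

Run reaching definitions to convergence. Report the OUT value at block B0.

Answer: {c@B0, d@B0, f@B0}

Derivation:
Per-block solution:
  B0: | IN={c@B0, d@B0, f@B0} | OUT={c@B0, d@B0, f@B0}
  B1: | IN={c@B0, d@B0, f@B0} | OUT={c@B0, d@B0, f@B0}
  B2: | IN={c@B0, d@B0, f@B0} | OUT={c@B0, d@B0, f@B0}
  B3: | IN={c@B0, d@B0, f@B0} | OUT={c@B3, d@B0, f@B0}
  B4: | IN={c@B0, c@B3, d@B0, f@B0} | OUT={c@B4, d@B0, f@B4}
  B5: | IN={c@B4, d@B0, f@B4} | OUT={c@B4, d@B0, e@B5, f@B4}
  B6: | IN={c@B0, c@B3, c@B4, d@B0, e@B5, f@B0, f@B4} | OUT={c@B0, c@B3, c@B4, d@B0, e@B6, f@B0, f@B4}
  B7: | IN={c@B0, c@B3, c@B4, d@B0, e@B6, f@B0, f@B4} | OUT={b@B7, c@B0, c@B3, c@B4, d@B0, e@B6, f@B0, f@B4}
  B8: | IN={b@B7, c@B0, c@B3, c@B4, d@B0, e@B6, f@B0, f@B4} | OUT={b@B7, c@B8, d@B0, e@B6, f@B8}

Merge at B0 (entry node, so the boundary value {} is joined with the incoming edge(s)): IN[B0] = {} ⊔ OUT[B2] = {c@B0, d@B0, f@B0}
Applying B0's transfer function to that IN value gives OUT[B0] (row B0 above).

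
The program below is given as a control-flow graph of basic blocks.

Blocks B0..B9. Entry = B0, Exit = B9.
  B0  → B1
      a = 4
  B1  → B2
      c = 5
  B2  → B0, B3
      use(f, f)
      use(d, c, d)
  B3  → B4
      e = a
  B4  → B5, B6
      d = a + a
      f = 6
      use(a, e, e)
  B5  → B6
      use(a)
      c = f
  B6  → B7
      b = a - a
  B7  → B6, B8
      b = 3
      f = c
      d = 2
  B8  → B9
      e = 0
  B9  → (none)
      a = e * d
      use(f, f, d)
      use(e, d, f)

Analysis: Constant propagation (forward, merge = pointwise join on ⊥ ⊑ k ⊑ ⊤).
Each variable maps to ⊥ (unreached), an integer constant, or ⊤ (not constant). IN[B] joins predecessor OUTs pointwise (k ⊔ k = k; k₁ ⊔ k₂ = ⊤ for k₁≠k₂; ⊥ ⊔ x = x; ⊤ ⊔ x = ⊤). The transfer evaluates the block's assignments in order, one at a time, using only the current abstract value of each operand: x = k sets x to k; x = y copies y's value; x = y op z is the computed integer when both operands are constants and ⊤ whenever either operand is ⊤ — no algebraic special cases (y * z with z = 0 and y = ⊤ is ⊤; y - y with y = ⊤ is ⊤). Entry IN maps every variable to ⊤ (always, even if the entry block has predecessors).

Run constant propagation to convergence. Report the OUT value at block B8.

Answer: {a: 4, b: 3, c: ⊤, d: 2, e: 0, f: ⊤}

Working:
Fixpoint table:
  B0:   IN=(all ⊤)   OUT={a:4; rest ⊤}
  B1:   IN={a:4; rest ⊤}   OUT={a:4, c:5; rest ⊤}
  B2:   IN={a:4, c:5; rest ⊤}   OUT={a:4, c:5; rest ⊤}
  B3:   IN={a:4, c:5; rest ⊤}   OUT={a:4, c:5, e:4; rest ⊤}
  B4:   IN={a:4, c:5, e:4; rest ⊤}   OUT={a:4, c:5, d:8, e:4, f:6; rest ⊤}
  B5:   IN={a:4, c:5, d:8, e:4, f:6; rest ⊤}   OUT={a:4, c:6, d:8, e:4, f:6; rest ⊤}
  B6:   IN={a:4, e:4; rest ⊤}   OUT={a:4, b:0, e:4; rest ⊤}
  B7:   IN={a:4, b:0, e:4; rest ⊤}   OUT={a:4, b:3, d:2, e:4; rest ⊤}
  B8:   IN={a:4, b:3, d:2, e:4; rest ⊤}   OUT={a:4, b:3, d:2, e:0; rest ⊤}
  B9:   IN={a:4, b:3, d:2, e:0; rest ⊤}   OUT={a:0, b:3, d:2, e:0; rest ⊤}

Merge at B8: IN[B8] = OUT[B7] = {a: 4, b: 3, c: ⊤, d: 2, e: 4, f: ⊤}
Applying B8's transfer function to that IN value gives OUT[B8] (row B8 above).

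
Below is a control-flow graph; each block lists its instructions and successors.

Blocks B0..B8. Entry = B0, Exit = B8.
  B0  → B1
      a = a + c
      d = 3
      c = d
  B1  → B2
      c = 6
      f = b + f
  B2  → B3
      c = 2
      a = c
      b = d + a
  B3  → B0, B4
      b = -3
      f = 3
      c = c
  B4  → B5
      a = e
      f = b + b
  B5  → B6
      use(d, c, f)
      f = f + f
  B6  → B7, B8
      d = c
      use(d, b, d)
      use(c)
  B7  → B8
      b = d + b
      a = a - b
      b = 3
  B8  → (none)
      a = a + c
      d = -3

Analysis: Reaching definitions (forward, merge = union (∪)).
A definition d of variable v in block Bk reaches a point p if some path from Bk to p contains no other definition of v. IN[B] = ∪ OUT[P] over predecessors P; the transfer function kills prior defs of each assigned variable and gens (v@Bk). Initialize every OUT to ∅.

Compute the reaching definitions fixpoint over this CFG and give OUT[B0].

Answer: {a@B0, b@B3, c@B0, d@B0, f@B3}

Trace:
Converged values:
  B0: | IN={a@B2, b@B3, c@B3, d@B0, f@B3} | OUT={a@B0, b@B3, c@B0, d@B0, f@B3}
  B1: | IN={a@B0, b@B3, c@B0, d@B0, f@B3} | OUT={a@B0, b@B3, c@B1, d@B0, f@B1}
  B2: | IN={a@B0, b@B3, c@B1, d@B0, f@B1} | OUT={a@B2, b@B2, c@B2, d@B0, f@B1}
  B3: | IN={a@B2, b@B2, c@B2, d@B0, f@B1} | OUT={a@B2, b@B3, c@B3, d@B0, f@B3}
  B4: | IN={a@B2, b@B3, c@B3, d@B0, f@B3} | OUT={a@B4, b@B3, c@B3, d@B0, f@B4}
  B5: | IN={a@B4, b@B3, c@B3, d@B0, f@B4} | OUT={a@B4, b@B3, c@B3, d@B0, f@B5}
  B6: | IN={a@B4, b@B3, c@B3, d@B0, f@B5} | OUT={a@B4, b@B3, c@B3, d@B6, f@B5}
  B7: | IN={a@B4, b@B3, c@B3, d@B6, f@B5} | OUT={a@B7, b@B7, c@B3, d@B6, f@B5}
  B8: | IN={a@B4, a@B7, b@B3, b@B7, c@B3, d@B6, f@B5} | OUT={a@B8, b@B3, b@B7, c@B3, d@B8, f@B5}

Merge at B0 (entry node, so the boundary value {} is joined with the incoming edge(s)): IN[B0] = {} ⊔ OUT[B3] = {a@B2, b@B3, c@B3, d@B0, f@B3}
Applying B0's transfer function to that IN value gives OUT[B0] (row B0 above).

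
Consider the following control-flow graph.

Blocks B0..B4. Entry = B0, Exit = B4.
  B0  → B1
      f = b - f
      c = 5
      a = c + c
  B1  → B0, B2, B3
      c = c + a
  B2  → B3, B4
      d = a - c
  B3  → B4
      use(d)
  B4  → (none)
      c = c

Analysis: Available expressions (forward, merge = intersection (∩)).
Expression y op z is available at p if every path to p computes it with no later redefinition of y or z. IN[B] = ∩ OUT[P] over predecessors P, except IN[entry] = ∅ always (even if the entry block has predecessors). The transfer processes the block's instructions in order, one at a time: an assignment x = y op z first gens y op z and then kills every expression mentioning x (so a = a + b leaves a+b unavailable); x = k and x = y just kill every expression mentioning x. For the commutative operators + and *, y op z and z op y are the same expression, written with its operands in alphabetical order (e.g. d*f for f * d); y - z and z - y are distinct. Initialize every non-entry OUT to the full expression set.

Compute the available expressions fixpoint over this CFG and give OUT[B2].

Answer: {a-c}

Derivation:
Per-block solution:
  B0: | IN={} | OUT={c+c}
  B1: | IN={c+c} | OUT={}
  B2: | IN={} | OUT={a-c}
  B3: | IN={} | OUT={}
  B4: | IN={} | OUT={}

Merge at B2: IN[B2] = OUT[B1] = {}
Applying B2's transfer function to that IN value gives OUT[B2] (row B2 above).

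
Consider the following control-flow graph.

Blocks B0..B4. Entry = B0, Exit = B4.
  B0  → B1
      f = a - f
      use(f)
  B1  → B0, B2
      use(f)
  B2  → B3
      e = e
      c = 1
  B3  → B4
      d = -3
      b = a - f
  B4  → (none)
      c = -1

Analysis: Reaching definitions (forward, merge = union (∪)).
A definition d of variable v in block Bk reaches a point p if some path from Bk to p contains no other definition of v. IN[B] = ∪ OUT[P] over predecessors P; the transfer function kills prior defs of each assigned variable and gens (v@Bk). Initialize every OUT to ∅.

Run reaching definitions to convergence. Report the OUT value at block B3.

Answer: {b@B3, c@B2, d@B3, e@B2, f@B0}

Derivation:
Fixpoint table:
  B0:   IN={f@B0}   OUT={f@B0}
  B1:   IN={f@B0}   OUT={f@B0}
  B2:   IN={f@B0}   OUT={c@B2, e@B2, f@B0}
  B3:   IN={c@B2, e@B2, f@B0}   OUT={b@B3, c@B2, d@B3, e@B2, f@B0}
  B4:   IN={b@B3, c@B2, d@B3, e@B2, f@B0}   OUT={b@B3, c@B4, d@B3, e@B2, f@B0}

Merge at B3: IN[B3] = OUT[B2] = {c@B2, e@B2, f@B0}
Applying B3's transfer function to that IN value gives OUT[B3] (row B3 above).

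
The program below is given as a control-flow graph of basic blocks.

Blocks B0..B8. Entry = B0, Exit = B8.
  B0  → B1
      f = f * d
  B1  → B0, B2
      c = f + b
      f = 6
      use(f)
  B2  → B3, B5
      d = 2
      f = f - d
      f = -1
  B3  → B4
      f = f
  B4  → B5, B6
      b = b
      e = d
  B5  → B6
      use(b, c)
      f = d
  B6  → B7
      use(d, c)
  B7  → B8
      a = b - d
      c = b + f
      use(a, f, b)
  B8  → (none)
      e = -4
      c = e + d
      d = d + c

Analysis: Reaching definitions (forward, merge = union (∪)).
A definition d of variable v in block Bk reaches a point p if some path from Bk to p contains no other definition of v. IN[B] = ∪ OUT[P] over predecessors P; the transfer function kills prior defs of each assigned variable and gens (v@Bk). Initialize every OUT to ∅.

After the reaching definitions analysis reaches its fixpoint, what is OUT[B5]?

Answer: {b@B4, c@B1, d@B2, e@B4, f@B5}

Derivation:
Converged values:
  B0:   IN={c@B1, f@B1}   OUT={c@B1, f@B0}
  B1:   IN={c@B1, f@B0}   OUT={c@B1, f@B1}
  B2:   IN={c@B1, f@B1}   OUT={c@B1, d@B2, f@B2}
  B3:   IN={c@B1, d@B2, f@B2}   OUT={c@B1, d@B2, f@B3}
  B4:   IN={c@B1, d@B2, f@B3}   OUT={b@B4, c@B1, d@B2, e@B4, f@B3}
  B5:   IN={b@B4, c@B1, d@B2, e@B4, f@B2, f@B3}   OUT={b@B4, c@B1, d@B2, e@B4, f@B5}
  B6:   IN={b@B4, c@B1, d@B2, e@B4, f@B3, f@B5}   OUT={b@B4, c@B1, d@B2, e@B4, f@B3, f@B5}
  B7:   IN={b@B4, c@B1, d@B2, e@B4, f@B3, f@B5}   OUT={a@B7, b@B4, c@B7, d@B2, e@B4, f@B3, f@B5}
  B8:   IN={a@B7, b@B4, c@B7, d@B2, e@B4, f@B3, f@B5}   OUT={a@B7, b@B4, c@B8, d@B8, e@B8, f@B3, f@B5}

Merge at B5: IN[B5] = OUT[B2] ⊔ OUT[B4] = {b@B4, c@B1, d@B2, e@B4, f@B2, f@B3}
Applying B5's transfer function to that IN value gives OUT[B5] (row B5 above).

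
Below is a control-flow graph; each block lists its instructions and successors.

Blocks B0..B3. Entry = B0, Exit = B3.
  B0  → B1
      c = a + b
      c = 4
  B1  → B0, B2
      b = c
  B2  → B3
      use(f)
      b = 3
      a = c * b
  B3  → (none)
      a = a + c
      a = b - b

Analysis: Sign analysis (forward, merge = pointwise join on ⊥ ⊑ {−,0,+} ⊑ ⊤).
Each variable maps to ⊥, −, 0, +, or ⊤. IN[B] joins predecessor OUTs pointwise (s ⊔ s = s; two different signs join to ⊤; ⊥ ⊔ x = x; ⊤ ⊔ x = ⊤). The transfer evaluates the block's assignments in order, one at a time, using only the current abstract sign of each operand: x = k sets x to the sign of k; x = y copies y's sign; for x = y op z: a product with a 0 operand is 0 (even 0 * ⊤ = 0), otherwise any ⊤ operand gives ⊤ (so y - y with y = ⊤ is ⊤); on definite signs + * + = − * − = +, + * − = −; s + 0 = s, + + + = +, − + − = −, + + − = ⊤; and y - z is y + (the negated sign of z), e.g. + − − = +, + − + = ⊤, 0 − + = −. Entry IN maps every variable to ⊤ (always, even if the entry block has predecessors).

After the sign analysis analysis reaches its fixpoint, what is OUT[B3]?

Fixpoint table:
  B0:  IN=(all ⊤)  OUT={c:+; rest ⊤}
  B1:  IN={c:+; rest ⊤}  OUT={b:+, c:+; rest ⊤}
  B2:  IN={b:+, c:+; rest ⊤}  OUT={a:+, b:+, c:+; rest ⊤}
  B3:  IN={a:+, b:+, c:+; rest ⊤}  OUT={b:+, c:+; rest ⊤}

Merge at B3: IN[B3] = OUT[B2] = {a: +, b: +, c: +, d: ⊤, e: ⊤, f: ⊤}
Applying B3's transfer function to that IN value gives OUT[B3] (row B3 above).

Answer: {a: ⊤, b: +, c: +, d: ⊤, e: ⊤, f: ⊤}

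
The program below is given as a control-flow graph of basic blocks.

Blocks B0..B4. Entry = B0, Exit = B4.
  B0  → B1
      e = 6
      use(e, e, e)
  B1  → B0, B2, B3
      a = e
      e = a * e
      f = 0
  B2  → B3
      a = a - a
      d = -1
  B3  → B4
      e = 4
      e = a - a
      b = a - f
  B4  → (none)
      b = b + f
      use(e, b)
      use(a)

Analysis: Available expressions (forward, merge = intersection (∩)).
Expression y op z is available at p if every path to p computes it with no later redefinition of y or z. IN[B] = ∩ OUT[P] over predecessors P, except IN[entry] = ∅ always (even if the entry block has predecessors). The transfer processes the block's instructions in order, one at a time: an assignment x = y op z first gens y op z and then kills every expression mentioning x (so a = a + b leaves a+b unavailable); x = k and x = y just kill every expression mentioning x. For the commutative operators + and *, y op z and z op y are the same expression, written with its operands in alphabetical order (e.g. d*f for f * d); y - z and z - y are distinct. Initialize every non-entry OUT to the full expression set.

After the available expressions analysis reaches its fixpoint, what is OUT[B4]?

Answer: {a-a, a-f}

Working:
Fixpoint table:
  B0:  IN={}  OUT={}
  B1:  IN={}  OUT={}
  B2:  IN={}  OUT={}
  B3:  IN={}  OUT={a-a, a-f}
  B4:  IN={a-a, a-f}  OUT={a-a, a-f}

Merge at B4: IN[B4] = OUT[B3] = {a-a, a-f}
Applying B4's transfer function to that IN value gives OUT[B4] (row B4 above).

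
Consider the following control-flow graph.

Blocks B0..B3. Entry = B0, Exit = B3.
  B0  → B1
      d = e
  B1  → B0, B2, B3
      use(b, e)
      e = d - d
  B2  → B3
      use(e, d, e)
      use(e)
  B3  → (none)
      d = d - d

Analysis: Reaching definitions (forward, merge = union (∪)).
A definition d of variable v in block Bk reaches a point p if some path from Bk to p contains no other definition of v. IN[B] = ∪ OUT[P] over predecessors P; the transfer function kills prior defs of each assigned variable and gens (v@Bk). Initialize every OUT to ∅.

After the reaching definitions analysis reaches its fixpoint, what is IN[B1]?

Converged values:
  B0:   IN={d@B0, e@B1}   OUT={d@B0, e@B1}
  B1:   IN={d@B0, e@B1}   OUT={d@B0, e@B1}
  B2:   IN={d@B0, e@B1}   OUT={d@B0, e@B1}
  B3:   IN={d@B0, e@B1}   OUT={d@B3, e@B1}

Merge at B1: IN[B1] = OUT[B0] = {d@B0, e@B1}

Answer: {d@B0, e@B1}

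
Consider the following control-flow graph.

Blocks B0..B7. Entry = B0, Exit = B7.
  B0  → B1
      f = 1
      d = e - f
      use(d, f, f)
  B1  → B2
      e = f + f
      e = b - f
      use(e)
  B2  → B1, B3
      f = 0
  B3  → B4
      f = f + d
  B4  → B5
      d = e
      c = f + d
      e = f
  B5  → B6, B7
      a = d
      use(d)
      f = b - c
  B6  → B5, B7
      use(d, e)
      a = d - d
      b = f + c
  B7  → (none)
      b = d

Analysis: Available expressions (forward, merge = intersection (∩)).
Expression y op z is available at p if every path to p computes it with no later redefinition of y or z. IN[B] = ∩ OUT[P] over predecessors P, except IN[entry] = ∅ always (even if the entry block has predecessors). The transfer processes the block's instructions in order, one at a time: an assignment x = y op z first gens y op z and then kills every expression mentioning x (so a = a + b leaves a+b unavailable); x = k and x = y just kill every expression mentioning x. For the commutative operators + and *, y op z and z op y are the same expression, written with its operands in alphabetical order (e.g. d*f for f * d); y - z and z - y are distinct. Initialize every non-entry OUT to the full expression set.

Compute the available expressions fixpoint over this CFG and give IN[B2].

Per-block solution:
  B0:  IN={}  OUT={e-f}
  B1:  IN={}  OUT={b-f, f+f}
  B2:  IN={b-f, f+f}  OUT={}
  B3:  IN={}  OUT={}
  B4:  IN={}  OUT={d+f}
  B5:  IN={}  OUT={b-c}
  B6:  IN={b-c}  OUT={c+f, d-d}
  B7:  IN={}  OUT={}

Merge at B2: IN[B2] = OUT[B1] = {b-f, f+f}

Answer: {b-f, f+f}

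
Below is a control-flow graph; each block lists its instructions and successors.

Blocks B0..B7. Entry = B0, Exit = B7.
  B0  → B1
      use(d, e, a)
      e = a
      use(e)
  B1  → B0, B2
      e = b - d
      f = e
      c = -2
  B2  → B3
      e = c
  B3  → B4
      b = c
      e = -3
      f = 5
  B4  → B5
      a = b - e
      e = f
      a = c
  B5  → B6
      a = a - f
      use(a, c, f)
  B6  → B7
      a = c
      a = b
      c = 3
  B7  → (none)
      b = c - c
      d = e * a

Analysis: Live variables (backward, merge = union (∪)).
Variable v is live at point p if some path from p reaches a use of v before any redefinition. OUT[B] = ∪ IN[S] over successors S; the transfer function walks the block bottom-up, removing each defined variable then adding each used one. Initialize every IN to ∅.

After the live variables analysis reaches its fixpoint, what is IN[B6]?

Answer: {b, c, e}

Working:
Converged values:
  B0:   IN={a, b, d, e}   OUT={a, b, d}
  B1:   IN={a, b, d}   OUT={a, b, c, d, e}
  B2:   IN={c}   OUT={c}
  B3:   IN={c}   OUT={b, c, e, f}
  B4:   IN={b, c, e, f}   OUT={a, b, c, e, f}
  B5:   IN={a, b, c, e, f}   OUT={b, c, e}
  B6:   IN={b, c, e}   OUT={a, c, e}
  B7:   IN={a, c, e}   OUT={}

Merge at B6: OUT[B6] = IN[B7] = {a, c, e}
Applying B6's transfer function to that OUT value gives IN[B6] (row B6 above).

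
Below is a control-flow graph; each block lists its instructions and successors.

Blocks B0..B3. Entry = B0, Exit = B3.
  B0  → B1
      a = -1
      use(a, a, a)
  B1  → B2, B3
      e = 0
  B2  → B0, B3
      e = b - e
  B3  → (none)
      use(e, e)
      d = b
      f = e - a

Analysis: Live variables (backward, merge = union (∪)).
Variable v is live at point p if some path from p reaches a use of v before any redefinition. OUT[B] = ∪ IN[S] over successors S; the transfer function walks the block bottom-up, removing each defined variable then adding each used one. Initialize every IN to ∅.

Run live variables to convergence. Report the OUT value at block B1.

Fixpoint table:
  B0: | IN={b} | OUT={a, b}
  B1: | IN={a, b} | OUT={a, b, e}
  B2: | IN={a, b, e} | OUT={a, b, e}
  B3: | IN={a, b, e} | OUT={}

Merge at B1: OUT[B1] = IN[B2] ⊔ IN[B3] = {a, b, e}

Answer: {a, b, e}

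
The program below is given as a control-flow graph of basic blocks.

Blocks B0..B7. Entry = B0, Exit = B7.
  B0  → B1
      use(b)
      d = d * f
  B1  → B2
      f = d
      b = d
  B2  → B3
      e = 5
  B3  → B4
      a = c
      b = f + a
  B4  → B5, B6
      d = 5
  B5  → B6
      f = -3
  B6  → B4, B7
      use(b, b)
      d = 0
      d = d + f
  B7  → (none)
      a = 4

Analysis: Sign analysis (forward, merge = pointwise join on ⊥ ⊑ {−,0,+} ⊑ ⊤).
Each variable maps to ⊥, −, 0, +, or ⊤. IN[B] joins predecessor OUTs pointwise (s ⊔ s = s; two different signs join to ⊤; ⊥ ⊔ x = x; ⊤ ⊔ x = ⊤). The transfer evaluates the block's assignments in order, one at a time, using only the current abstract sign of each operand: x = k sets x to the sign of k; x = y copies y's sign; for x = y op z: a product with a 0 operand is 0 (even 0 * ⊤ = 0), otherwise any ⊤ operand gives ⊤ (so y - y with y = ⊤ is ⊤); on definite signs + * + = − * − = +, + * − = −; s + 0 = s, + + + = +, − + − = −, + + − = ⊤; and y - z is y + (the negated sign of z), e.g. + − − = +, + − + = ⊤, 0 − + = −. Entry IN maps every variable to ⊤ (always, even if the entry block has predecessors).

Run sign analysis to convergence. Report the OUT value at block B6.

Answer: {a: ⊤, b: ⊤, c: ⊤, d: ⊤, e: +, f: ⊤}

Working:
Per-block solution:
  B0:   IN=(all ⊤)   OUT=(all ⊤)
  B1:   IN=(all ⊤)   OUT=(all ⊤)
  B2:   IN=(all ⊤)   OUT={e:+; rest ⊤}
  B3:   IN={e:+; rest ⊤}   OUT={e:+; rest ⊤}
  B4:   IN={e:+; rest ⊤}   OUT={d:+, e:+; rest ⊤}
  B5:   IN={d:+, e:+; rest ⊤}   OUT={d:+, e:+, f:-; rest ⊤}
  B6:   IN={d:+, e:+; rest ⊤}   OUT={e:+; rest ⊤}
  B7:   IN={e:+; rest ⊤}   OUT={a:+, e:+; rest ⊤}

Merge at B6: IN[B6] = OUT[B4] ⊔ OUT[B5] = {a: ⊤, b: ⊤, c: ⊤, d: +, e: +, f: ⊤}
Applying B6's transfer function to that IN value gives OUT[B6] (row B6 above).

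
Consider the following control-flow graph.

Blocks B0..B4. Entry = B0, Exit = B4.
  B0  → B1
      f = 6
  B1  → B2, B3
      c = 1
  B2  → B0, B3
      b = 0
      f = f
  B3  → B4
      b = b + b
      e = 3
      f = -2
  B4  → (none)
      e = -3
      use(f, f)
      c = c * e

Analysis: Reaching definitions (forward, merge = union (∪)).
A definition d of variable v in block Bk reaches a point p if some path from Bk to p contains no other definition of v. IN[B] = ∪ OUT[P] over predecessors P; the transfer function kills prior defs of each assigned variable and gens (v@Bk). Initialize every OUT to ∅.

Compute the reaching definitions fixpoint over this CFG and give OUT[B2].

Answer: {b@B2, c@B1, f@B2}

Trace:
Per-block solution:
  B0: | IN={b@B2, c@B1, f@B2} | OUT={b@B2, c@B1, f@B0}
  B1: | IN={b@B2, c@B1, f@B0} | OUT={b@B2, c@B1, f@B0}
  B2: | IN={b@B2, c@B1, f@B0} | OUT={b@B2, c@B1, f@B2}
  B3: | IN={b@B2, c@B1, f@B0, f@B2} | OUT={b@B3, c@B1, e@B3, f@B3}
  B4: | IN={b@B3, c@B1, e@B3, f@B3} | OUT={b@B3, c@B4, e@B4, f@B3}

Merge at B2: IN[B2] = OUT[B1] = {b@B2, c@B1, f@B0}
Applying B2's transfer function to that IN value gives OUT[B2] (row B2 above).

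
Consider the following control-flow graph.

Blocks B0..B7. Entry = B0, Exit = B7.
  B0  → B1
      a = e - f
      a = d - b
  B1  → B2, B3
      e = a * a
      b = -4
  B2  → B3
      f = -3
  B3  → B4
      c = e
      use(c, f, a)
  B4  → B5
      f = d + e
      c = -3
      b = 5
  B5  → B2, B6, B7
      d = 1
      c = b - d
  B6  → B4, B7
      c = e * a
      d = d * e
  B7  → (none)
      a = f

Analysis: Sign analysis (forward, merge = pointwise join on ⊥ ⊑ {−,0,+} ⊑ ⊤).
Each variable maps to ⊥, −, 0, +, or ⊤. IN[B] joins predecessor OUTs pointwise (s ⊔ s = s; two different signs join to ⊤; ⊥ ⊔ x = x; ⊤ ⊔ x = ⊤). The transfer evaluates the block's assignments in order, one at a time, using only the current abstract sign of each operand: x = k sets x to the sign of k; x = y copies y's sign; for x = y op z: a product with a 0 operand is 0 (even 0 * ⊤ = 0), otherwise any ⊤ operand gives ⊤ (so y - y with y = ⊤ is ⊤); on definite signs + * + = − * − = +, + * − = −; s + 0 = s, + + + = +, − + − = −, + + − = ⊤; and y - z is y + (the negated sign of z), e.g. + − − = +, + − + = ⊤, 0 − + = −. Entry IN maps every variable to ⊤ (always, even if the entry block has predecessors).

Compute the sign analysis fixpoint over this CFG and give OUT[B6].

Per-block solution:
  B0:   IN=(all ⊤)   OUT=(all ⊤)
  B1:   IN=(all ⊤)   OUT={b:-; rest ⊤}
  B2:   IN=(all ⊤)   OUT={f:-; rest ⊤}
  B3:   IN=(all ⊤)   OUT=(all ⊤)
  B4:   IN=(all ⊤)   OUT={b:+, c:-; rest ⊤}
  B5:   IN={b:+, c:-; rest ⊤}   OUT={b:+, d:+; rest ⊤}
  B6:   IN={b:+, d:+; rest ⊤}   OUT={b:+; rest ⊤}
  B7:   IN={b:+; rest ⊤}   OUT={b:+; rest ⊤}

Merge at B6: IN[B6] = OUT[B5] = {a: ⊤, b: +, c: ⊤, d: +, e: ⊤, f: ⊤}
Applying B6's transfer function to that IN value gives OUT[B6] (row B6 above).

Answer: {a: ⊤, b: +, c: ⊤, d: ⊤, e: ⊤, f: ⊤}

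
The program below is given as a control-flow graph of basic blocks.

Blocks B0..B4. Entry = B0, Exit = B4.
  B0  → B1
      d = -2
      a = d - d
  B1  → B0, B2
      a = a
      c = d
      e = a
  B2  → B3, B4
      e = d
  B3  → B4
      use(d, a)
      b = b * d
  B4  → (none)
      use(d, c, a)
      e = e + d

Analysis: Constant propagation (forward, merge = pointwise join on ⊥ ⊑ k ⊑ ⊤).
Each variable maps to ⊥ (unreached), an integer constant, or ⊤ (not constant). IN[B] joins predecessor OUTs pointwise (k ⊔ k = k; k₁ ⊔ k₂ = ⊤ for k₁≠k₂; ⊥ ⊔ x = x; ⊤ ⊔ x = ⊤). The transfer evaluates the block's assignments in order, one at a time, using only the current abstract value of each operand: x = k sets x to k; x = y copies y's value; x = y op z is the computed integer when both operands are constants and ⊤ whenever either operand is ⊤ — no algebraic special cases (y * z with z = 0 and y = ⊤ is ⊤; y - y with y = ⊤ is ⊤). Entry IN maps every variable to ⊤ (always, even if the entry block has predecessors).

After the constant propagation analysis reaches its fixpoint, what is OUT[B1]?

Fixpoint table:
  B0:  IN=(all ⊤)  OUT={a:0, d:-2; rest ⊤}
  B1:  IN={a:0, d:-2; rest ⊤}  OUT={a:0, c:-2, d:-2, e:0; rest ⊤}
  B2:  IN={a:0, c:-2, d:-2, e:0; rest ⊤}  OUT={a:0, c:-2, d:-2, e:-2; rest ⊤}
  B3:  IN={a:0, c:-2, d:-2, e:-2; rest ⊤}  OUT={a:0, c:-2, d:-2, e:-2; rest ⊤}
  B4:  IN={a:0, c:-2, d:-2, e:-2; rest ⊤}  OUT={a:0, c:-2, d:-2, e:-4; rest ⊤}

Merge at B1: IN[B1] = OUT[B0] = {a: 0, b: ⊤, c: ⊤, d: -2, e: ⊤, f: ⊤}
Applying B1's transfer function to that IN value gives OUT[B1] (row B1 above).

Answer: {a: 0, b: ⊤, c: -2, d: -2, e: 0, f: ⊤}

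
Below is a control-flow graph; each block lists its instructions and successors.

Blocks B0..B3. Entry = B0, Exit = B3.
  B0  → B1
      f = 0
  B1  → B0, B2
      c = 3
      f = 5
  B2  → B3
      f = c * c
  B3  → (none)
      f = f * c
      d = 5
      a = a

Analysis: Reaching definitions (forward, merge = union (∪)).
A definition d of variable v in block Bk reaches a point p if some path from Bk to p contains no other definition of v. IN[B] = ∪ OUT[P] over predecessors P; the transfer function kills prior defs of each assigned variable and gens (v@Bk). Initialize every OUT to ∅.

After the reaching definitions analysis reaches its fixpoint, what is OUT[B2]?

Fixpoint table:
  B0:  IN={c@B1, f@B1}  OUT={c@B1, f@B0}
  B1:  IN={c@B1, f@B0}  OUT={c@B1, f@B1}
  B2:  IN={c@B1, f@B1}  OUT={c@B1, f@B2}
  B3:  IN={c@B1, f@B2}  OUT={a@B3, c@B1, d@B3, f@B3}

Merge at B2: IN[B2] = OUT[B1] = {c@B1, f@B1}
Applying B2's transfer function to that IN value gives OUT[B2] (row B2 above).

Answer: {c@B1, f@B2}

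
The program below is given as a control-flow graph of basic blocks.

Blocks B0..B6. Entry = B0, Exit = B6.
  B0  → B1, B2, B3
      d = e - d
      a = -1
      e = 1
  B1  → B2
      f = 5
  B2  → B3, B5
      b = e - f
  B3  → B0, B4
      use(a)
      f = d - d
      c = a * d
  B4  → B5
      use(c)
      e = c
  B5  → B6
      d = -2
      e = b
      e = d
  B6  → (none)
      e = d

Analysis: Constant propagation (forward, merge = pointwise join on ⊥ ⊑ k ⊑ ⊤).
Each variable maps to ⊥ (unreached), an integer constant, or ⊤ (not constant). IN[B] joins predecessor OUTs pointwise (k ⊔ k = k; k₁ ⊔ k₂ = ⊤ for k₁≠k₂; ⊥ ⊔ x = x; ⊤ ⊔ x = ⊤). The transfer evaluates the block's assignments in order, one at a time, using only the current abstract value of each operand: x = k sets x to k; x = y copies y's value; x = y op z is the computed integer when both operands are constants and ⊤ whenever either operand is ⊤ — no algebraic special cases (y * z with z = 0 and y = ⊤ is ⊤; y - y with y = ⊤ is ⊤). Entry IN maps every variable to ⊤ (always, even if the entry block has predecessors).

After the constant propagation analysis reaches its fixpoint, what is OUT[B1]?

Answer: {a: -1, b: ⊤, c: ⊤, d: ⊤, e: 1, f: 5}

Trace:
Per-block solution:
  B0:   IN=(all ⊤)   OUT={a:-1, e:1; rest ⊤}
  B1:   IN={a:-1, e:1; rest ⊤}   OUT={a:-1, e:1, f:5; rest ⊤}
  B2:   IN={a:-1, e:1; rest ⊤}   OUT={a:-1, e:1; rest ⊤}
  B3:   IN={a:-1, e:1; rest ⊤}   OUT={a:-1, e:1; rest ⊤}
  B4:   IN={a:-1, e:1; rest ⊤}   OUT={a:-1; rest ⊤}
  B5:   IN={a:-1; rest ⊤}   OUT={a:-1, d:-2, e:-2; rest ⊤}
  B6:   IN={a:-1, d:-2, e:-2; rest ⊤}   OUT={a:-1, d:-2, e:-2; rest ⊤}

Merge at B1: IN[B1] = OUT[B0] = {a: -1, b: ⊤, c: ⊤, d: ⊤, e: 1, f: ⊤}
Applying B1's transfer function to that IN value gives OUT[B1] (row B1 above).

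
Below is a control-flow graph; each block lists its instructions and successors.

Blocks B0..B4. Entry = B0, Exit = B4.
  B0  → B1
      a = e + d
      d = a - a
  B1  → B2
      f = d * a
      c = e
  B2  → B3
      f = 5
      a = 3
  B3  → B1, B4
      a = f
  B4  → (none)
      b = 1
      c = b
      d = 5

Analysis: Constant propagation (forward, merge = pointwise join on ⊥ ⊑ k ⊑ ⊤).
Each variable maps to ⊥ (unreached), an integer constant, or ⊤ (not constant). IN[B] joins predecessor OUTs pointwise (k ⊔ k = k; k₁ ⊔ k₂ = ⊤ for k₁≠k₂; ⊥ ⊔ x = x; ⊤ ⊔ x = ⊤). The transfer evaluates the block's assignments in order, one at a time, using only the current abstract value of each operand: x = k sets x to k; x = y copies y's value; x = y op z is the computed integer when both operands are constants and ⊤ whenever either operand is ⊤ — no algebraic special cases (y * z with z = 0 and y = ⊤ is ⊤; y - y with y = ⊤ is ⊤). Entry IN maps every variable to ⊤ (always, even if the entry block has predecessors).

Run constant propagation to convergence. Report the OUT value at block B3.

Answer: {a: 5, b: ⊤, c: ⊤, d: ⊤, e: ⊤, f: 5}

Trace:
Converged values:
  B0:  IN=(all ⊤)  OUT=(all ⊤)
  B1:  IN=(all ⊤)  OUT=(all ⊤)
  B2:  IN=(all ⊤)  OUT={a:3, f:5; rest ⊤}
  B3:  IN={a:3, f:5; rest ⊤}  OUT={a:5, f:5; rest ⊤}
  B4:  IN={a:5, f:5; rest ⊤}  OUT={a:5, b:1, c:1, d:5, f:5; rest ⊤}

Merge at B3: IN[B3] = OUT[B2] = {a: 3, b: ⊤, c: ⊤, d: ⊤, e: ⊤, f: 5}
Applying B3's transfer function to that IN value gives OUT[B3] (row B3 above).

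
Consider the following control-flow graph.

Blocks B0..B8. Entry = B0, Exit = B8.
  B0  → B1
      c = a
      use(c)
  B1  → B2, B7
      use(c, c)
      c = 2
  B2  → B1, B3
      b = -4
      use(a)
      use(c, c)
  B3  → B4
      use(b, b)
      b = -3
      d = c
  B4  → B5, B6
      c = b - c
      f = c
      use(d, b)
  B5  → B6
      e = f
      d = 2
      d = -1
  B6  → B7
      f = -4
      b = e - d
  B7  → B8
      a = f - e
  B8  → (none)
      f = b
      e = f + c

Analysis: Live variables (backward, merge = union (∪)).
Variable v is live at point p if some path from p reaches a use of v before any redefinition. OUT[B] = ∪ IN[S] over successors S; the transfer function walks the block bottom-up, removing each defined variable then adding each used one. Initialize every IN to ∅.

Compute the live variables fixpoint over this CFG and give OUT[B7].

Answer: {b, c}

Trace:
Fixpoint table:
  B0:   IN={a, b, e, f}   OUT={a, b, c, e, f}
  B1:   IN={a, b, c, e, f}   OUT={a, b, c, e, f}
  B2:   IN={a, c, e, f}   OUT={a, b, c, e, f}
  B3:   IN={b, c, e}   OUT={b, c, d, e}
  B4:   IN={b, c, d, e}   OUT={c, d, e, f}
  B5:   IN={c, f}   OUT={c, d, e}
  B6:   IN={c, d, e}   OUT={b, c, e, f}
  B7:   IN={b, c, e, f}   OUT={b, c}
  B8:   IN={b, c}   OUT={}

Merge at B7: OUT[B7] = IN[B8] = {b, c}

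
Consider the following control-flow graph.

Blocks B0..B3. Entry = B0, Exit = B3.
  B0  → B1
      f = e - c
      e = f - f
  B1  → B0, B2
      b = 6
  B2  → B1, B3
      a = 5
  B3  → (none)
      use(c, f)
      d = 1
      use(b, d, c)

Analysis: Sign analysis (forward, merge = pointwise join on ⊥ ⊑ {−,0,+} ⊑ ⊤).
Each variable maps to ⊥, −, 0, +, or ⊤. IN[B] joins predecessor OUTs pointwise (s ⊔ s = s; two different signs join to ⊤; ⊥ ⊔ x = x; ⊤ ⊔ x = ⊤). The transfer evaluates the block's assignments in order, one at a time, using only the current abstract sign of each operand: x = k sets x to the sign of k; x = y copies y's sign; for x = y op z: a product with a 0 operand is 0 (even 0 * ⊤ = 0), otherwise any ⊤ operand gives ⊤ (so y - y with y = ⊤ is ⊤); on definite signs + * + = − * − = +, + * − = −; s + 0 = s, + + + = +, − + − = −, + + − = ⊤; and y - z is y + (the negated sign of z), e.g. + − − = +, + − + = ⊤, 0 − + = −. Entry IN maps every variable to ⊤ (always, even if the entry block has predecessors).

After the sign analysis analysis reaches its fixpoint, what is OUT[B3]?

Converged values:
  B0:   IN=(all ⊤)   OUT=(all ⊤)
  B1:   IN=(all ⊤)   OUT={b:+; rest ⊤}
  B2:   IN={b:+; rest ⊤}   OUT={a:+, b:+; rest ⊤}
  B3:   IN={a:+, b:+; rest ⊤}   OUT={a:+, b:+, d:+; rest ⊤}

Merge at B3: IN[B3] = OUT[B2] = {a: +, b: +, c: ⊤, d: ⊤, e: ⊤, f: ⊤}
Applying B3's transfer function to that IN value gives OUT[B3] (row B3 above).

Answer: {a: +, b: +, c: ⊤, d: +, e: ⊤, f: ⊤}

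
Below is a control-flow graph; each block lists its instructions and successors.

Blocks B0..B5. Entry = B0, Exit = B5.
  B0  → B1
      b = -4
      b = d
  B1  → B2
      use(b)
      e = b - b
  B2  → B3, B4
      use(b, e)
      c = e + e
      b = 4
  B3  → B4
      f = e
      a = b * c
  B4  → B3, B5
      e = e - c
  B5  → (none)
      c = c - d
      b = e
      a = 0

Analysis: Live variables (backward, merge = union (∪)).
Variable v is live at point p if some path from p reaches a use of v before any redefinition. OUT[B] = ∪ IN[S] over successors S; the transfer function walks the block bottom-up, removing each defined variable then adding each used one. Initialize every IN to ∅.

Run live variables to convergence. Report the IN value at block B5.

Answer: {c, d, e}

Derivation:
Per-block solution:
  B0:   IN={d}   OUT={b, d}
  B1:   IN={b, d}   OUT={b, d, e}
  B2:   IN={b, d, e}   OUT={b, c, d, e}
  B3:   IN={b, c, d, e}   OUT={b, c, d, e}
  B4:   IN={b, c, d, e}   OUT={b, c, d, e}
  B5:   IN={c, d, e}   OUT={}

B5 is the boundary node: OUT[B5] = {}
Applying B5's transfer function to that OUT value gives IN[B5] (row B5 above).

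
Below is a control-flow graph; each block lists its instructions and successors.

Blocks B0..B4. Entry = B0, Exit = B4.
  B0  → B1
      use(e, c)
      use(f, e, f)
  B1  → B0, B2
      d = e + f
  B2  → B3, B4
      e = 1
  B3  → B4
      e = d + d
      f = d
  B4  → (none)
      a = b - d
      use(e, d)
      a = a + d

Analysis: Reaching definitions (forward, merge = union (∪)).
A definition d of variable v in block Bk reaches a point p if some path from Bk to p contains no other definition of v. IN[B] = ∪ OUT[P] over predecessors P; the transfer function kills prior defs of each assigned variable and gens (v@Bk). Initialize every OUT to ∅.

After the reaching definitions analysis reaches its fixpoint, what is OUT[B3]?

Converged values:
  B0:  IN={d@B1}  OUT={d@B1}
  B1:  IN={d@B1}  OUT={d@B1}
  B2:  IN={d@B1}  OUT={d@B1, e@B2}
  B3:  IN={d@B1, e@B2}  OUT={d@B1, e@B3, f@B3}
  B4:  IN={d@B1, e@B2, e@B3, f@B3}  OUT={a@B4, d@B1, e@B2, e@B3, f@B3}

Merge at B3: IN[B3] = OUT[B2] = {d@B1, e@B2}
Applying B3's transfer function to that IN value gives OUT[B3] (row B3 above).

Answer: {d@B1, e@B3, f@B3}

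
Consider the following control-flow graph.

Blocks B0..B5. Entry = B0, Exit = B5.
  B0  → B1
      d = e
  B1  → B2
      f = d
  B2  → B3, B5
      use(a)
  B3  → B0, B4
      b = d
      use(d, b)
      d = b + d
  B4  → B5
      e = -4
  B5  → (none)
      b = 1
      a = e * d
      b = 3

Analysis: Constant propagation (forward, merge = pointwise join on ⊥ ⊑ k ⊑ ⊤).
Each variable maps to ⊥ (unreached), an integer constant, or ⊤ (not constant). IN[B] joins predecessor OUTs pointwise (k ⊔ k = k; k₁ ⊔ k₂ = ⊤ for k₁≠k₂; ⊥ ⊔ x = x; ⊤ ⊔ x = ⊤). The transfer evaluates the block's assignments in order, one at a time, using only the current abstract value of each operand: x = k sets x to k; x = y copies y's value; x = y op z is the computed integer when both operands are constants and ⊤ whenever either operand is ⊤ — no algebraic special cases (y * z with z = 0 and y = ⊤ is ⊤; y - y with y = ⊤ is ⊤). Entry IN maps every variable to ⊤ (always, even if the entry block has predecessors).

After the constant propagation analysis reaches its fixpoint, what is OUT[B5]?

Answer: {a: ⊤, b: 3, c: ⊤, d: ⊤, e: ⊤, f: ⊤}

Derivation:
Converged values:
  B0:  IN=(all ⊤)  OUT=(all ⊤)
  B1:  IN=(all ⊤)  OUT=(all ⊤)
  B2:  IN=(all ⊤)  OUT=(all ⊤)
  B3:  IN=(all ⊤)  OUT=(all ⊤)
  B4:  IN=(all ⊤)  OUT={e:-4; rest ⊤}
  B5:  IN=(all ⊤)  OUT={b:3; rest ⊤}

Merge at B5: IN[B5] = OUT[B2] ⊔ OUT[B4] = {a: ⊤, b: ⊤, c: ⊤, d: ⊤, e: ⊤, f: ⊤}
Applying B5's transfer function to that IN value gives OUT[B5] (row B5 above).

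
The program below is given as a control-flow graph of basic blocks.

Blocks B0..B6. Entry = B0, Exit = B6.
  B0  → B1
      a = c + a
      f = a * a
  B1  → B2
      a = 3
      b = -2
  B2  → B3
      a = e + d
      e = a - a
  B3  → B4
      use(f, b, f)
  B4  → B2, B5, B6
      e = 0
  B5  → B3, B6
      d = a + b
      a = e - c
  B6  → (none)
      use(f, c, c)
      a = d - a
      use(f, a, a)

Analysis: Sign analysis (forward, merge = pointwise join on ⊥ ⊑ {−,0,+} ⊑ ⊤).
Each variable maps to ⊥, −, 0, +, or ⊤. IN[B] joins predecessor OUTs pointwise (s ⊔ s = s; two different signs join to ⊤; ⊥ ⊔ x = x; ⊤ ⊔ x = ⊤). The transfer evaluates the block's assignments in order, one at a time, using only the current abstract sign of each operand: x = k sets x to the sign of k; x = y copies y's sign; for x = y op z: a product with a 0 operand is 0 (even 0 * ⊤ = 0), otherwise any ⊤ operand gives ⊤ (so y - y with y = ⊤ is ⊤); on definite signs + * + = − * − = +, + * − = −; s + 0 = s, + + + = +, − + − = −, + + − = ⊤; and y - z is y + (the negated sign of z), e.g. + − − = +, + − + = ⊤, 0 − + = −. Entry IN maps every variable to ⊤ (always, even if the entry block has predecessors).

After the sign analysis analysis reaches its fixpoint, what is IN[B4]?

Converged values:
  B0:  IN=(all ⊤)  OUT=(all ⊤)
  B1:  IN=(all ⊤)  OUT={a:+, b:-; rest ⊤}
  B2:  IN={b:-; rest ⊤}  OUT={b:-; rest ⊤}
  B3:  IN={b:-; rest ⊤}  OUT={b:-; rest ⊤}
  B4:  IN={b:-; rest ⊤}  OUT={b:-, e:0; rest ⊤}
  B5:  IN={b:-, e:0; rest ⊤}  OUT={b:-, e:0; rest ⊤}
  B6:  IN={b:-, e:0; rest ⊤}  OUT={b:-, e:0; rest ⊤}

Merge at B4: IN[B4] = OUT[B3] = {a: ⊤, b: -, c: ⊤, d: ⊤, e: ⊤, f: ⊤}

Answer: {a: ⊤, b: -, c: ⊤, d: ⊤, e: ⊤, f: ⊤}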